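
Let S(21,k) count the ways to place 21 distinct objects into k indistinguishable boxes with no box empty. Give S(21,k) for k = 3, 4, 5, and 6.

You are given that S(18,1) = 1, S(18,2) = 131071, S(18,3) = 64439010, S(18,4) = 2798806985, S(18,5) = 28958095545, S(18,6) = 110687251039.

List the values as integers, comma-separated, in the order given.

1742343625, 181509070050, 3791262568401, 26585679462804

@19  (19,1):1·1+0→1, (19,2):131071·2+1→262143, (19,3):64439010·3+131071→193448101, (19,4):2798806985·4+64439010→11259666950, (19,5):28958095545·5+2798806985→147589284710, (19,6):110687251039·6+28958095545→693081601779
@20  (20,2):262143·2+1→524287, (20,3):193448101·3+262143→580606446, (20,4):11259666950·4+193448101→45232115901, (20,5):147589284710·5+11259666950→749206090500, (20,6):693081601779·6+147589284710→4306078895384
@21  (21,3):580606446·3+524287→1742343625, (21,4):45232115901·4+580606446→181509070050, (21,5):749206090500·5+45232115901→3791262568401, (21,6):4306078895384·6+749206090500→26585679462804
Read S(21,3) = 1742343625, S(21,4) = 181509070050, S(21,5) = 3791262568401, S(21,6) = 26585679462804.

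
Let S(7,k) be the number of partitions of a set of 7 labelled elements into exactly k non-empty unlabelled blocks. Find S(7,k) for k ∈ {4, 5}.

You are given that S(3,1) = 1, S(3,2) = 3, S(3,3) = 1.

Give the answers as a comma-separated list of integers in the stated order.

@4  (4,1):1·1+0→1, (4,2):3·2+1→7, (4,3):1·3+3→6, (4,4):0·4+1→1
@5  (5,2):7·2+1→15, (5,3):6·3+7→25, (5,4):1·4+6→10, (5,5):0·5+1→1
@6  (6,3):25·3+15→90, (6,4):10·4+25→65, (6,5):1·5+10→15
@7  (7,4):65·4+90→350, (7,5):15·5+65→140
Read S(7,4) = 350, S(7,5) = 140.

350, 140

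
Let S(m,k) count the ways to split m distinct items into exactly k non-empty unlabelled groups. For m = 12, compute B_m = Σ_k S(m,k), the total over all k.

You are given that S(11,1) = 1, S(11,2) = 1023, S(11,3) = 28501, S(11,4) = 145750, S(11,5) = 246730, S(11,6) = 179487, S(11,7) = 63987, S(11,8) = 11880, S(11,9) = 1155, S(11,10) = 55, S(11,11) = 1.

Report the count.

4213597

r12: T_12,1=1×1+0=1; T_12,2=2×1023+1=2047; T_12,3=3×28501+1023=86526; T_12,4=4×145750+28501=611501; T_12,5=5×246730+145750=1379400; T_12,6=6×179487+246730=1323652; T_12,7=7×63987+179487=627396; T_12,8=8×11880+63987=159027; T_12,9=9×1155+11880=22275; T_12,10=10×55+1155=1705; T_12,11=11×1+55=66; T_12,12=12×0+1=1
B_12 = ΣS(12,k) = 1+2047+86526+611501+1379400+1323652+627396+159027+22275+1705+66+1 = 4213597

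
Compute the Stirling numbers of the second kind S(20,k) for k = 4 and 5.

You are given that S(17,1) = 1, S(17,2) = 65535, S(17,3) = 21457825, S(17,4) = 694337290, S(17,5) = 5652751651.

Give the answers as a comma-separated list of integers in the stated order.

row 18: T[18][2]=2·65535+1=131071  T[18][3]=3·21457825+65535=64439010  T[18][4]=4·694337290+21457825=2798806985  T[18][5]=5·5652751651+694337290=28958095545
row 19: T[19][3]=3·64439010+131071=193448101  T[19][4]=4·2798806985+64439010=11259666950  T[19][5]=5·28958095545+2798806985=147589284710
row 20: T[20][4]=4·11259666950+193448101=45232115901  T[20][5]=5·147589284710+11259666950=749206090500
Read S(20,4) = 45232115901, S(20,5) = 749206090500.

45232115901, 749206090500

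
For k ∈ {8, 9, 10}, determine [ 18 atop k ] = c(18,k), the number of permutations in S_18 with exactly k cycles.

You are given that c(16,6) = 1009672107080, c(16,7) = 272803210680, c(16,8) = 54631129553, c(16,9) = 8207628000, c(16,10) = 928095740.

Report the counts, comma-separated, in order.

row 17: T[17][7]=16·272803210680+1009672107080=5374523477960  T[17][8]=16·54631129553+272803210680=1146901283528  T[17][9]=16·8207628000+54631129553=185953177553  T[17][10]=16·928095740+8207628000=23057159840
row 18: T[18][8]=17·1146901283528+5374523477960=24871845297936  T[18][9]=17·185953177553+1146901283528=4308105301929  T[18][10]=17·23057159840+185953177553=577924894833
Read c(18,8) = 24871845297936, c(18,9) = 4308105301929, c(18,10) = 577924894833.

24871845297936, 4308105301929, 577924894833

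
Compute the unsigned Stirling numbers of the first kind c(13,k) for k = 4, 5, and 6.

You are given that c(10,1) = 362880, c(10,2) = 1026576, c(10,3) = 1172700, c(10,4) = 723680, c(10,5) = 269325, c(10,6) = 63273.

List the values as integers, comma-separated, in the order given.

1414014888, 657206836, 206070150

[11] T[11,2]:10*1026576+362880=10628640 · T[11,3]:10*1172700+1026576=12753576 · T[11,4]:10*723680+1172700=8409500 · T[11,5]:10*269325+723680=3416930 · T[11,6]:10*63273+269325=902055
[12] T[12,3]:11*12753576+10628640=150917976 · T[12,4]:11*8409500+12753576=105258076 · T[12,5]:11*3416930+8409500=45995730 · T[12,6]:11*902055+3416930=13339535
[13] T[13,4]:12*105258076+150917976=1414014888 · T[13,5]:12*45995730+105258076=657206836 · T[13,6]:12*13339535+45995730=206070150
Read c(13,4) = 1414014888, c(13,5) = 657206836, c(13,6) = 206070150.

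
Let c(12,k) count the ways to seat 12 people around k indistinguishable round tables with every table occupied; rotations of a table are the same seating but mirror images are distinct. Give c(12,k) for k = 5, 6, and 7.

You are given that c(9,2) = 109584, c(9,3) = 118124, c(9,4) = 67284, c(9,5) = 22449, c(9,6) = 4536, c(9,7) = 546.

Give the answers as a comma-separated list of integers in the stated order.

45995730, 13339535, 2637558

[10] T[10,3]:9*118124+109584=1172700 · T[10,4]:9*67284+118124=723680 · T[10,5]:9*22449+67284=269325 · T[10,6]:9*4536+22449=63273 · T[10,7]:9*546+4536=9450
[11] T[11,4]:10*723680+1172700=8409500 · T[11,5]:10*269325+723680=3416930 · T[11,6]:10*63273+269325=902055 · T[11,7]:10*9450+63273=157773
[12] T[12,5]:11*3416930+8409500=45995730 · T[12,6]:11*902055+3416930=13339535 · T[12,7]:11*157773+902055=2637558
Read c(12,5) = 45995730, c(12,6) = 13339535, c(12,7) = 2637558.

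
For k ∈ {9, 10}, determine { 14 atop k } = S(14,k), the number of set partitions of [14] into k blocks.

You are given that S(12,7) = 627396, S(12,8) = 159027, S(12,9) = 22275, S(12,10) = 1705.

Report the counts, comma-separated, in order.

i=13: T(13,8)=627396+8·159027=1899612 | T(13,9)=159027+9·22275=359502 | T(13,10)=22275+10·1705=39325
i=14: T(14,9)=1899612+9·359502=5135130 | T(14,10)=359502+10·39325=752752
Read S(14,9) = 5135130, S(14,10) = 752752.

5135130, 752752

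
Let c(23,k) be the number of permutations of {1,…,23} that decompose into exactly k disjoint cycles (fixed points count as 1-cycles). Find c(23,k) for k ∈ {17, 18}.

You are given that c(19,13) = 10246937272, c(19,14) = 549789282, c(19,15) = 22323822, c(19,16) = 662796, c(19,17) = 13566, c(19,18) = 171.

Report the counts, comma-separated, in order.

136717357942, 4546047198

row 20: T[20][14]=19·549789282+10246937272=20692933630  T[20][15]=19·22323822+549789282=973941900  T[20][16]=19·662796+22323822=34916946  T[20][17]=19·13566+662796=920550  T[20][18]=19·171+13566=16815
row 21: T[21][15]=20·973941900+20692933630=40171771630  T[21][16]=20·34916946+973941900=1672280820  T[21][17]=20·920550+34916946=53327946  T[21][18]=20·16815+920550=1256850
row 22: T[22][16]=21·1672280820+40171771630=75289668850  T[22][17]=21·53327946+1672280820=2792167686  T[22][18]=21·1256850+53327946=79721796
row 23: T[23][17]=22·2792167686+75289668850=136717357942  T[23][18]=22·79721796+2792167686=4546047198
Read c(23,17) = 136717357942, c(23,18) = 4546047198.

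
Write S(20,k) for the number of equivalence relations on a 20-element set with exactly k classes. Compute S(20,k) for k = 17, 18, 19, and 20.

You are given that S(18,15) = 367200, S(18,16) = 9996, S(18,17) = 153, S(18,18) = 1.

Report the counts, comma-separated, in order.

741285, 15675, 190, 1

@19  (19,16):9996·16+367200→527136, (19,17):153·17+9996→12597, (19,18):1·18+153→171, (19,19):0·19+1→1
@20  (20,17):12597·17+527136→741285, (20,18):171·18+12597→15675, (20,19):1·19+171→190, (20,20):0·20+1→1
Read S(20,17) = 741285, S(20,18) = 15675, S(20,19) = 190, S(20,20) = 1.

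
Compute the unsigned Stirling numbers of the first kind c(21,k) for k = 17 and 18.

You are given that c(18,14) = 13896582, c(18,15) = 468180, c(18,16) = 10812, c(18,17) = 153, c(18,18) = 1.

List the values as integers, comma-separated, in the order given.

53327946, 1256850

row 19: T[19][15]=18·468180+13896582=22323822  T[19][16]=18·10812+468180=662796  T[19][17]=18·153+10812=13566  T[19][18]=18·1+153=171
row 20: T[20][16]=19·662796+22323822=34916946  T[20][17]=19·13566+662796=920550  T[20][18]=19·171+13566=16815
row 21: T[21][17]=20·920550+34916946=53327946  T[21][18]=20·16815+920550=1256850
Read c(21,17) = 53327946, c(21,18) = 1256850.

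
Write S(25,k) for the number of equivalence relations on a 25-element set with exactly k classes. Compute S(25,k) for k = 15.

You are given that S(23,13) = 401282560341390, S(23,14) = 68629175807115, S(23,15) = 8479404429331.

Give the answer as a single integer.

4299394655347200

r24: T_24,14=14×68629175807115+401282560341390=1362091021641000; T_24,15=15×8479404429331+68629175807115=195820242247080
r25: T_25,15=15×195820242247080+1362091021641000=4299394655347200
Read S(25,15) = 4299394655347200.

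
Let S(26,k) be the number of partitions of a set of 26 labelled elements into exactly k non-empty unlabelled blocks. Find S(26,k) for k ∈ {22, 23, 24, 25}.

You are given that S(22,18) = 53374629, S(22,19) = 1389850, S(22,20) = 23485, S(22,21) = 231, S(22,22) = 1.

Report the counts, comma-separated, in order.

238929405, 4126200, 47450, 325

i=23: T(23,19)=53374629+19·1389850=79781779 | T(23,20)=1389850+20·23485=1859550 | T(23,21)=23485+21·231=28336 | T(23,22)=231+22·1=253 | T(23,23)=1+23·0=1
i=24: T(24,20)=79781779+20·1859550=116972779 | T(24,21)=1859550+21·28336=2454606 | T(24,22)=28336+22·253=33902 | T(24,23)=253+23·1=276 | T(24,24)=1+24·0=1
i=25: T(25,21)=116972779+21·2454606=168519505 | T(25,22)=2454606+22·33902=3200450 | T(25,23)=33902+23·276=40250 | T(25,24)=276+24·1=300 | T(25,25)=1+25·0=1
i=26: T(26,22)=168519505+22·3200450=238929405 | T(26,23)=3200450+23·40250=4126200 | T(26,24)=40250+24·300=47450 | T(26,25)=300+25·1=325
Read S(26,22) = 238929405, S(26,23) = 4126200, S(26,24) = 47450, S(26,25) = 325.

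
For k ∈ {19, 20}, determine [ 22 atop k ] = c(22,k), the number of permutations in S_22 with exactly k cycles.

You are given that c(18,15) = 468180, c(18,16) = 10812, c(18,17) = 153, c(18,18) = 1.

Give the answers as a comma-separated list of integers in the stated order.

1689765, 25025

i=19: T(19,16)=468180+18·10812=662796 | T(19,17)=10812+18·153=13566 | T(19,18)=153+18·1=171 | T(19,19)=1+18·0=1
i=20: T(20,17)=662796+19·13566=920550 | T(20,18)=13566+19·171=16815 | T(20,19)=171+19·1=190 | T(20,20)=1+19·0=1
i=21: T(21,18)=920550+20·16815=1256850 | T(21,19)=16815+20·190=20615 | T(21,20)=190+20·1=210
i=22: T(22,19)=1256850+21·20615=1689765 | T(22,20)=20615+21·210=25025
Read c(22,19) = 1689765, c(22,20) = 25025.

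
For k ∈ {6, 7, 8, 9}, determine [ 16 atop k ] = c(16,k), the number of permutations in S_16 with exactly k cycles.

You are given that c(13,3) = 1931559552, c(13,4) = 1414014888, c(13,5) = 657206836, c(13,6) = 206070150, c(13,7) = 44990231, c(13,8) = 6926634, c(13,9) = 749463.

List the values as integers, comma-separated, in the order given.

1009672107080, 272803210680, 54631129553, 8207628000

[14] T[14,4]:13*1414014888+1931559552=20313753096 · T[14,5]:13*657206836+1414014888=9957703756 · T[14,6]:13*206070150+657206836=3336118786 · T[14,7]:13*44990231+206070150=790943153 · T[14,8]:13*6926634+44990231=135036473 · T[14,9]:13*749463+6926634=16669653
[15] T[15,5]:14*9957703756+20313753096=159721605680 · T[15,6]:14*3336118786+9957703756=56663366760 · T[15,7]:14*790943153+3336118786=14409322928 · T[15,8]:14*135036473+790943153=2681453775 · T[15,9]:14*16669653+135036473=368411615
[16] T[16,6]:15*56663366760+159721605680=1009672107080 · T[16,7]:15*14409322928+56663366760=272803210680 · T[16,8]:15*2681453775+14409322928=54631129553 · T[16,9]:15*368411615+2681453775=8207628000
Read c(16,6) = 1009672107080, c(16,7) = 272803210680, c(16,8) = 54631129553, c(16,9) = 8207628000.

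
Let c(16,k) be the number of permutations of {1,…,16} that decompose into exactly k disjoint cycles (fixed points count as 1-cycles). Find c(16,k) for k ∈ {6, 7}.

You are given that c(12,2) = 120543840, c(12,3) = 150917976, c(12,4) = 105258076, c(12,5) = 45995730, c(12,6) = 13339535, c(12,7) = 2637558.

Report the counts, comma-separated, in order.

@13  (13,3):150917976·12+120543840→1931559552, (13,4):105258076·12+150917976→1414014888, (13,5):45995730·12+105258076→657206836, (13,6):13339535·12+45995730→206070150, (13,7):2637558·12+13339535→44990231
@14  (14,4):1414014888·13+1931559552→20313753096, (14,5):657206836·13+1414014888→9957703756, (14,6):206070150·13+657206836→3336118786, (14,7):44990231·13+206070150→790943153
@15  (15,5):9957703756·14+20313753096→159721605680, (15,6):3336118786·14+9957703756→56663366760, (15,7):790943153·14+3336118786→14409322928
@16  (16,6):56663366760·15+159721605680→1009672107080, (16,7):14409322928·15+56663366760→272803210680
Read c(16,6) = 1009672107080, c(16,7) = 272803210680.

1009672107080, 272803210680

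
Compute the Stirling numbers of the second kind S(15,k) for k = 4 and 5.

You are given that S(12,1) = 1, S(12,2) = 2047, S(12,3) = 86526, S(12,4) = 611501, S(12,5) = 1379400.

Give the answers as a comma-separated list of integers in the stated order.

[13] T[13,2]:2*2047+1=4095 · T[13,3]:3*86526+2047=261625 · T[13,4]:4*611501+86526=2532530 · T[13,5]:5*1379400+611501=7508501
[14] T[14,3]:3*261625+4095=788970 · T[14,4]:4*2532530+261625=10391745 · T[14,5]:5*7508501+2532530=40075035
[15] T[15,4]:4*10391745+788970=42355950 · T[15,5]:5*40075035+10391745=210766920
Read S(15,4) = 42355950, S(15,5) = 210766920.

42355950, 210766920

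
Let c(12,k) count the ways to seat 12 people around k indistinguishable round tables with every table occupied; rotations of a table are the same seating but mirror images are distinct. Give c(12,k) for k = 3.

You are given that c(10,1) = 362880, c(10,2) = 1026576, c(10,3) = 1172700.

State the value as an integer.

150917976

r11: T_11,2=10×1026576+362880=10628640; T_11,3=10×1172700+1026576=12753576
r12: T_12,3=11×12753576+10628640=150917976
Read c(12,3) = 150917976.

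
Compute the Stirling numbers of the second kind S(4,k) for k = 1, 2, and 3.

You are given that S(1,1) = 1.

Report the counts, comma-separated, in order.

i=2: T(2,1)=0+1·1=1 | T(2,2)=1+2·0=1
i=3: T(3,1)=0+1·1=1 | T(3,2)=1+2·1=3 | T(3,3)=1+3·0=1
i=4: T(4,1)=0+1·1=1 | T(4,2)=1+2·3=7 | T(4,3)=3+3·1=6
Read S(4,1) = 1, S(4,2) = 7, S(4,3) = 6.

1, 7, 6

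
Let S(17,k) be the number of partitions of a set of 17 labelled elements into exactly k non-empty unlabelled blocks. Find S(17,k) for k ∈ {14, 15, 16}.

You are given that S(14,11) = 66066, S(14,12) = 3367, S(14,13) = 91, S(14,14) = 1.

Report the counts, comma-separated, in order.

249900, 7820, 136

i=15: T(15,12)=66066+12·3367=106470 | T(15,13)=3367+13·91=4550 | T(15,14)=91+14·1=105 | T(15,15)=1+15·0=1
i=16: T(16,13)=106470+13·4550=165620 | T(16,14)=4550+14·105=6020 | T(16,15)=105+15·1=120 | T(16,16)=1+16·0=1
i=17: T(17,14)=165620+14·6020=249900 | T(17,15)=6020+15·120=7820 | T(17,16)=120+16·1=136
Read S(17,14) = 249900, S(17,15) = 7820, S(17,16) = 136.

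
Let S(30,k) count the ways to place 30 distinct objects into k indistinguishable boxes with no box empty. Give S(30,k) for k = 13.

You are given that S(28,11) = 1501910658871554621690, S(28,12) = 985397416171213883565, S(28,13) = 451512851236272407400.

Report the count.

102442517922081938561415

[29] T[29,12]:12*985397416171213883565+1501910658871554621690=13326679652926121224470 · T[29,13]:13*451512851236272407400+985397416171213883565=6855064482242755179765
[30] T[30,13]:13*6855064482242755179765+13326679652926121224470=102442517922081938561415
Read S(30,13) = 102442517922081938561415.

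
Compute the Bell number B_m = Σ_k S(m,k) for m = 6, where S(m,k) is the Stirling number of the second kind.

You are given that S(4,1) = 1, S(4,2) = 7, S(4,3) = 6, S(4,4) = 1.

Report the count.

r5: T_5,1=1×1+0=1; T_5,2=2×7+1=15; T_5,3=3×6+7=25; T_5,4=4×1+6=10; T_5,5=5×0+1=1
r6: T_6,1=1×1+0=1; T_6,2=2×15+1=31; T_6,3=3×25+15=90; T_6,4=4×10+25=65; T_6,5=5×1+10=15; T_6,6=6×0+1=1
B_6 = ΣS(6,k) = 1+31+90+65+15+1 = 203

203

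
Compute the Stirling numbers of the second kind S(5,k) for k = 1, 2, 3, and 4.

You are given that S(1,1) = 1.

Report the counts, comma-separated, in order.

[2] T[2,1]:1*1+0=1 · T[2,2]:2*0+1=1
[3] T[3,1]:1*1+0=1 · T[3,2]:2*1+1=3 · T[3,3]:3*0+1=1
[4] T[4,1]:1*1+0=1 · T[4,2]:2*3+1=7 · T[4,3]:3*1+3=6 · T[4,4]:4*0+1=1
[5] T[5,1]:1*1+0=1 · T[5,2]:2*7+1=15 · T[5,3]:3*6+7=25 · T[5,4]:4*1+6=10
Read S(5,1) = 1, S(5,2) = 15, S(5,3) = 25, S(5,4) = 10.

1, 15, 25, 10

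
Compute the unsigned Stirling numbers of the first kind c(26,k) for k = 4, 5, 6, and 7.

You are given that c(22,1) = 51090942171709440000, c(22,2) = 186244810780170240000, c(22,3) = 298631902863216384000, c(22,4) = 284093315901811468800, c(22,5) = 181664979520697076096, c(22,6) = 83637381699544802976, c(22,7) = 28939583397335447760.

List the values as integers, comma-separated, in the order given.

102339530601744675672576000, 70874145319837672677196800, 35770355645907606826362624, 13746468217967926978680000

@23  (23,1):51090942171709440000·22+0→1124000727777607680000, (23,2):186244810780170240000·22+51090942171709440000→4148476779335454720000, (23,3):298631902863216384000·22+186244810780170240000→6756146673770930688000, (23,4):284093315901811468800·22+298631902863216384000→6548684852703068697600, (23,5):181664979520697076096·22+284093315901811468800→4280722865357147142912, (23,6):83637381699544802976·22+181664979520697076096→2021687376910682741568, (23,7):28939583397335447760·22+83637381699544802976→720308216440924653696
@24  (24,2):4148476779335454720000·23+1124000727777607680000→96538966652493066240000, (24,3):6756146673770930688000·23+4148476779335454720000→159539850276066860544000, (24,4):6548684852703068697600·23+6756146673770930688000→157375898285941510732800, (24,5):4280722865357147142912·23+6548684852703068697600→105005310755917452984576, (24,6):2021687376910682741568·23+4280722865357147142912→50779532534302850198976, (24,7):720308216440924653696·23+2021687376910682741568→18588776355051949776576
@25  (25,3):159539850276066860544000·24+96538966652493066240000→3925495373278097719296000, (25,4):157375898285941510732800·24+159539850276066860544000→3936561409138663118131200, (25,5):105005310755917452984576·24+157375898285941510732800→2677503356427960382362624, (25,6):50779532534302850198976·24+105005310755917452984576→1323714091579185857760000, (25,7):18588776355051949776576·24+50779532534302850198976→496910165055549644836800
@26  (26,4):3936561409138663118131200·25+3925495373278097719296000→102339530601744675672576000, (26,5):2677503356427960382362624·25+3936561409138663118131200→70874145319837672677196800, (26,6):1323714091579185857760000·25+2677503356427960382362624→35770355645907606826362624, (26,7):496910165055549644836800·25+1323714091579185857760000→13746468217967926978680000
Read c(26,4) = 102339530601744675672576000, c(26,5) = 70874145319837672677196800, c(26,6) = 35770355645907606826362624, c(26,7) = 13746468217967926978680000.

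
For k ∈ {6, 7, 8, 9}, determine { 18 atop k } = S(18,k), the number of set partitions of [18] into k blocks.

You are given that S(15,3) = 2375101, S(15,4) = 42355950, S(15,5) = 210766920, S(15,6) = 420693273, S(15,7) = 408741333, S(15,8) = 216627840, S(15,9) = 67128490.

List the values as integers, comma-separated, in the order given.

110687251039, 197462483400, 189036065010, 106175395755

@16  (16,4):42355950·4+2375101→171798901, (16,5):210766920·5+42355950→1096190550, (16,6):420693273·6+210766920→2734926558, (16,7):408741333·7+420693273→3281882604, (16,8):216627840·8+408741333→2141764053, (16,9):67128490·9+216627840→820784250
@17  (17,5):1096190550·5+171798901→5652751651, (17,6):2734926558·6+1096190550→17505749898, (17,7):3281882604·7+2734926558→25708104786, (17,8):2141764053·8+3281882604→20415995028, (17,9):820784250·9+2141764053→9528822303
@18  (18,6):17505749898·6+5652751651→110687251039, (18,7):25708104786·7+17505749898→197462483400, (18,8):20415995028·8+25708104786→189036065010, (18,9):9528822303·9+20415995028→106175395755
Read S(18,6) = 110687251039, S(18,7) = 197462483400, S(18,8) = 189036065010, S(18,9) = 106175395755.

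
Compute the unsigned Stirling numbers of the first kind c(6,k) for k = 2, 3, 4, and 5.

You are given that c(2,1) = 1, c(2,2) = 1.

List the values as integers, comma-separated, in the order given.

r3: T_3,1=2×1+0=2; T_3,2=2×1+1=3; T_3,3=2×0+1=1
r4: T_4,1=3×2+0=6; T_4,2=3×3+2=11; T_4,3=3×1+3=6; T_4,4=3×0+1=1
r5: T_5,1=4×6+0=24; T_5,2=4×11+6=50; T_5,3=4×6+11=35; T_5,4=4×1+6=10; T_5,5=4×0+1=1
r6: T_6,2=5×50+24=274; T_6,3=5×35+50=225; T_6,4=5×10+35=85; T_6,5=5×1+10=15
Read c(6,2) = 274, c(6,3) = 225, c(6,4) = 85, c(6,5) = 15.

274, 225, 85, 15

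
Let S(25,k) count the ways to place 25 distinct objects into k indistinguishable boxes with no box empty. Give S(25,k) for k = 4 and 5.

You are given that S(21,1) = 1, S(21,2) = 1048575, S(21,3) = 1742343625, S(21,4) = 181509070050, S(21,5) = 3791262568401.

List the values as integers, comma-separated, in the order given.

46771289738810, 2436684974110751

@22  (22,1):1·1+0→1, (22,2):1048575·2+1→2097151, (22,3):1742343625·3+1048575→5228079450, (22,4):181509070050·4+1742343625→727778623825, (22,5):3791262568401·5+181509070050→19137821912055
@23  (23,2):2097151·2+1→4194303, (23,3):5228079450·3+2097151→15686335501, (23,4):727778623825·4+5228079450→2916342574750, (23,5):19137821912055·5+727778623825→96416888184100
@24  (24,3):15686335501·3+4194303→47063200806, (24,4):2916342574750·4+15686335501→11681056634501, (24,5):96416888184100·5+2916342574750→485000783495250
@25  (25,4):11681056634501·4+47063200806→46771289738810, (25,5):485000783495250·5+11681056634501→2436684974110751
Read S(25,4) = 46771289738810, S(25,5) = 2436684974110751.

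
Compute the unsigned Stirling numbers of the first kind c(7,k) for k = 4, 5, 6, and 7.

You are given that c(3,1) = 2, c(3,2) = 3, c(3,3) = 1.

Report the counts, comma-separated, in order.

735, 175, 21, 1

r4: T_4,1=3×2+0=6; T_4,2=3×3+2=11; T_4,3=3×1+3=6; T_4,4=3×0+1=1
r5: T_5,2=4×11+6=50; T_5,3=4×6+11=35; T_5,4=4×1+6=10; T_5,5=4×0+1=1
r6: T_6,3=5×35+50=225; T_6,4=5×10+35=85; T_6,5=5×1+10=15; T_6,6=5×0+1=1
r7: T_7,4=6×85+225=735; T_7,5=6×15+85=175; T_7,6=6×1+15=21; T_7,7=6×0+1=1
Read c(7,4) = 735, c(7,5) = 175, c(7,6) = 21, c(7,7) = 1.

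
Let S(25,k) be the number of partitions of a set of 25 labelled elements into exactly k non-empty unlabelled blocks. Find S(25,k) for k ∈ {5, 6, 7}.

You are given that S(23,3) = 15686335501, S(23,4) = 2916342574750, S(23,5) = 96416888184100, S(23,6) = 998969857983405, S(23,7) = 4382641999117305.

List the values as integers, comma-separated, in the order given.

i=24: T(24,4)=15686335501+4·2916342574750=11681056634501 | T(24,5)=2916342574750+5·96416888184100=485000783495250 | T(24,6)=96416888184100+6·998969857983405=6090236036084530 | T(24,7)=998969857983405+7·4382641999117305=31677463851804540
i=25: T(25,5)=11681056634501+5·485000783495250=2436684974110751 | T(25,6)=485000783495250+6·6090236036084530=37026417000002430 | T(25,7)=6090236036084530+7·31677463851804540=227832482998716310
Read S(25,5) = 2436684974110751, S(25,6) = 37026417000002430, S(25,7) = 227832482998716310.

2436684974110751, 37026417000002430, 227832482998716310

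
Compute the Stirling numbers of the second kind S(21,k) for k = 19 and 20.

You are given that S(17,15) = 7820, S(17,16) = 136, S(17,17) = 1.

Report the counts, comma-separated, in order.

19285, 210

[18] T[18,16]:16*136+7820=9996 · T[18,17]:17*1+136=153 · T[18,18]:18*0+1=1
[19] T[19,17]:17*153+9996=12597 · T[19,18]:18*1+153=171 · T[19,19]:19*0+1=1
[20] T[20,18]:18*171+12597=15675 · T[20,19]:19*1+171=190 · T[20,20]:20*0+1=1
[21] T[21,19]:19*190+15675=19285 · T[21,20]:20*1+190=210
Read S(21,19) = 19285, S(21,20) = 210.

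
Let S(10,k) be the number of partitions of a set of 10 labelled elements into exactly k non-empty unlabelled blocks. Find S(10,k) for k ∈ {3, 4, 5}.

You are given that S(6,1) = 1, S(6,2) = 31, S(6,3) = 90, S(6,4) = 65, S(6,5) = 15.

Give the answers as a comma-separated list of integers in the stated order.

9330, 34105, 42525

[7] T[7,1]:1*1+0=1 · T[7,2]:2*31+1=63 · T[7,3]:3*90+31=301 · T[7,4]:4*65+90=350 · T[7,5]:5*15+65=140
[8] T[8,1]:1*1+0=1 · T[8,2]:2*63+1=127 · T[8,3]:3*301+63=966 · T[8,4]:4*350+301=1701 · T[8,5]:5*140+350=1050
[9] T[9,2]:2*127+1=255 · T[9,3]:3*966+127=3025 · T[9,4]:4*1701+966=7770 · T[9,5]:5*1050+1701=6951
[10] T[10,3]:3*3025+255=9330 · T[10,4]:4*7770+3025=34105 · T[10,5]:5*6951+7770=42525
Read S(10,3) = 9330, S(10,4) = 34105, S(10,5) = 42525.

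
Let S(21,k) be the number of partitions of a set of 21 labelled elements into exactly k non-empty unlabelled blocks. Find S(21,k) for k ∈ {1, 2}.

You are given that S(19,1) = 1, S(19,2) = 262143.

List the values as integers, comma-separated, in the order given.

1, 1048575

@20  (20,1):1·1+0→1, (20,2):262143·2+1→524287
@21  (21,1):1·1+0→1, (21,2):524287·2+1→1048575
Read S(21,1) = 1, S(21,2) = 1048575.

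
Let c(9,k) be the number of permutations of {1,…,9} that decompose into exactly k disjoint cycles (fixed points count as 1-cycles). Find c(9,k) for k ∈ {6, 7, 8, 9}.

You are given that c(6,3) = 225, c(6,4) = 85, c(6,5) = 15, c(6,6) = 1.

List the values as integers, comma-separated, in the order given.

4536, 546, 36, 1

i=7: T(7,4)=225+6·85=735 | T(7,5)=85+6·15=175 | T(7,6)=15+6·1=21 | T(7,7)=1+6·0=1
i=8: T(8,5)=735+7·175=1960 | T(8,6)=175+7·21=322 | T(8,7)=21+7·1=28 | T(8,8)=1+7·0=1
i=9: T(9,6)=1960+8·322=4536 | T(9,7)=322+8·28=546 | T(9,8)=28+8·1=36 | T(9,9)=1+8·0=1
Read c(9,6) = 4536, c(9,7) = 546, c(9,8) = 36, c(9,9) = 1.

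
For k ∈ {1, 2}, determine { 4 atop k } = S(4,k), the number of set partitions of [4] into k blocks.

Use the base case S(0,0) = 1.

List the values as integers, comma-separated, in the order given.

r1: T_1,1=1×0+1=1
r2: T_2,1=1×1+0=1; T_2,2=2×0+1=1
r3: T_3,1=1×1+0=1; T_3,2=2×1+1=3
r4: T_4,1=1×1+0=1; T_4,2=2×3+1=7
Read S(4,1) = 1, S(4,2) = 7.

1, 7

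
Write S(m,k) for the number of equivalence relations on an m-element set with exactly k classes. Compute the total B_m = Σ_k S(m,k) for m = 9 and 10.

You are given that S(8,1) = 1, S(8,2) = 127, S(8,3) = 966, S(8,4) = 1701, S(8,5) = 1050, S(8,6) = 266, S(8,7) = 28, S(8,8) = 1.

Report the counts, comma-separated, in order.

[9] T[9,1]:1*1+0=1 · T[9,2]:2*127+1=255 · T[9,3]:3*966+127=3025 · T[9,4]:4*1701+966=7770 · T[9,5]:5*1050+1701=6951 · T[9,6]:6*266+1050=2646 · T[9,7]:7*28+266=462 · T[9,8]:8*1+28=36 · T[9,9]:9*0+1=1
[10] T[10,1]:1*1+0=1 · T[10,2]:2*255+1=511 · T[10,3]:3*3025+255=9330 · T[10,4]:4*7770+3025=34105 · T[10,5]:5*6951+7770=42525 · T[10,6]:6*2646+6951=22827 · T[10,7]:7*462+2646=5880 · T[10,8]:8*36+462=750 · T[10,9]:9*1+36=45 · T[10,10]:10*0+1=1
B_9 = ΣS(9,k) = 1+255+3025+7770+6951+2646+462+36+1 = 21147
B_10 = ΣS(10,k) = 1+511+9330+34105+42525+22827+5880+750+45+1 = 115975

21147, 115975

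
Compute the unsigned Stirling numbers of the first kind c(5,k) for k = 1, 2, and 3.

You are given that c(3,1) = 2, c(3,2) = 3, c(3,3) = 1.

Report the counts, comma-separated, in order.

24, 50, 35

row 4: T[4][1]=3·2+0=6  T[4][2]=3·3+2=11  T[4][3]=3·1+3=6
row 5: T[5][1]=4·6+0=24  T[5][2]=4·11+6=50  T[5][3]=4·6+11=35
Read c(5,1) = 24, c(5,2) = 50, c(5,3) = 35.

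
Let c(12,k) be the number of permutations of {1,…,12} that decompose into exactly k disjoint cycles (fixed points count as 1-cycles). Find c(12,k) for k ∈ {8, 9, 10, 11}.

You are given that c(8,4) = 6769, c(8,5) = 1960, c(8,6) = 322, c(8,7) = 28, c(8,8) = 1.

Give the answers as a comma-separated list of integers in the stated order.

357423, 32670, 1925, 66

[9] T[9,5]:8*1960+6769=22449 · T[9,6]:8*322+1960=4536 · T[9,7]:8*28+322=546 · T[9,8]:8*1+28=36 · T[9,9]:8*0+1=1
[10] T[10,6]:9*4536+22449=63273 · T[10,7]:9*546+4536=9450 · T[10,8]:9*36+546=870 · T[10,9]:9*1+36=45 · T[10,10]:9*0+1=1
[11] T[11,7]:10*9450+63273=157773 · T[11,8]:10*870+9450=18150 · T[11,9]:10*45+870=1320 · T[11,10]:10*1+45=55 · T[11,11]:10*0+1=1
[12] T[12,8]:11*18150+157773=357423 · T[12,9]:11*1320+18150=32670 · T[12,10]:11*55+1320=1925 · T[12,11]:11*1+55=66
Read c(12,8) = 357423, c(12,9) = 32670, c(12,10) = 1925, c(12,11) = 66.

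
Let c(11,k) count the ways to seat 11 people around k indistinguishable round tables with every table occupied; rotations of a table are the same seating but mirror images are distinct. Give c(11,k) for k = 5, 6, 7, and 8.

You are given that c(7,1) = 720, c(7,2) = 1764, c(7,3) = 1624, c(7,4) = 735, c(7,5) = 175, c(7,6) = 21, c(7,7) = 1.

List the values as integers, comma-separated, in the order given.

3416930, 902055, 157773, 18150

@8  (8,2):1764·7+720→13068, (8,3):1624·7+1764→13132, (8,4):735·7+1624→6769, (8,5):175·7+735→1960, (8,6):21·7+175→322, (8,7):1·7+21→28, (8,8):0·7+1→1
@9  (9,3):13132·8+13068→118124, (9,4):6769·8+13132→67284, (9,5):1960·8+6769→22449, (9,6):322·8+1960→4536, (9,7):28·8+322→546, (9,8):1·8+28→36
@10  (10,4):67284·9+118124→723680, (10,5):22449·9+67284→269325, (10,6):4536·9+22449→63273, (10,7):546·9+4536→9450, (10,8):36·9+546→870
@11  (11,5):269325·10+723680→3416930, (11,6):63273·10+269325→902055, (11,7):9450·10+63273→157773, (11,8):870·10+9450→18150
Read c(11,5) = 3416930, c(11,6) = 902055, c(11,7) = 157773, c(11,8) = 18150.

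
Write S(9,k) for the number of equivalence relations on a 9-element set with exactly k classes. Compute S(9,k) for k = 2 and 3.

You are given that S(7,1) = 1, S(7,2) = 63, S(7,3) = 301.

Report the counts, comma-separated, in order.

@8  (8,1):1·1+0→1, (8,2):63·2+1→127, (8,3):301·3+63→966
@9  (9,2):127·2+1→255, (9,3):966·3+127→3025
Read S(9,2) = 255, S(9,3) = 3025.

255, 3025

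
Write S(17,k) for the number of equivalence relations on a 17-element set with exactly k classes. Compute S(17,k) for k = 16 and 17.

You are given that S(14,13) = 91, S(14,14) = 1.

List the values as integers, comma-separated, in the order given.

i=15: T(15,14)=91+14·1=105 | T(15,15)=1+15·0=1
i=16: T(16,15)=105+15·1=120 | T(16,16)=1+16·0=1
i=17: T(17,16)=120+16·1=136 | T(17,17)=1+17·0=1
Read S(17,16) = 136, S(17,17) = 1.

136, 1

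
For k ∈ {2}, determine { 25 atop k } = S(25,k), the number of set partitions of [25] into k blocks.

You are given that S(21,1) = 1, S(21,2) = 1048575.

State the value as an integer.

16777215

@22  (22,1):1·1+0→1, (22,2):1048575·2+1→2097151
@23  (23,1):1·1+0→1, (23,2):2097151·2+1→4194303
@24  (24,1):1·1+0→1, (24,2):4194303·2+1→8388607
@25  (25,2):8388607·2+1→16777215
Read S(25,2) = 16777215.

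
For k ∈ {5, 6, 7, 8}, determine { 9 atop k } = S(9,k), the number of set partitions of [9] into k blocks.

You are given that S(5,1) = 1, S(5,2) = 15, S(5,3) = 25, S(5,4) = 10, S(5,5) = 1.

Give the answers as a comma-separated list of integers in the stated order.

@6  (6,2):15·2+1→31, (6,3):25·3+15→90, (6,4):10·4+25→65, (6,5):1·5+10→15, (6,6):0·6+1→1
@7  (7,3):90·3+31→301, (7,4):65·4+90→350, (7,5):15·5+65→140, (7,6):1·6+15→21, (7,7):0·7+1→1
@8  (8,4):350·4+301→1701, (8,5):140·5+350→1050, (8,6):21·6+140→266, (8,7):1·7+21→28, (8,8):0·8+1→1
@9  (9,5):1050·5+1701→6951, (9,6):266·6+1050→2646, (9,7):28·7+266→462, (9,8):1·8+28→36
Read S(9,5) = 6951, S(9,6) = 2646, S(9,7) = 462, S(9,8) = 36.

6951, 2646, 462, 36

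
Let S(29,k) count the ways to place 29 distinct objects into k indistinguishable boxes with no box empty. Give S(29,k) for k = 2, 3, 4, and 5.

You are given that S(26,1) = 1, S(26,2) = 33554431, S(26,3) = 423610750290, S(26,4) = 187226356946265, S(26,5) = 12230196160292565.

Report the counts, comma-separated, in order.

r27: T_27,1=1×1+0=1; T_27,2=2×33554431+1=67108863; T_27,3=3×423610750290+33554431=1270865805301; T_27,4=4×187226356946265+423610750290=749329038535350; T_27,5=5×12230196160292565+187226356946265=61338207158409090
r28: T_28,1=1×1+0=1; T_28,2=2×67108863+1=134217727; T_28,3=3×1270865805301+67108863=3812664524766; T_28,4=4×749329038535350+1270865805301=2998587019946701; T_28,5=5×61338207158409090+749329038535350=307440364830580800
r29: T_29,2=2×134217727+1=268435455; T_29,3=3×3812664524766+134217727=11438127792025; T_29,4=4×2998587019946701+3812664524766=11998160744311570; T_29,5=5×307440364830580800+2998587019946701=1540200411172850701
Read S(29,2) = 268435455, S(29,3) = 11438127792025, S(29,4) = 11998160744311570, S(29,5) = 1540200411172850701.

268435455, 11438127792025, 11998160744311570, 1540200411172850701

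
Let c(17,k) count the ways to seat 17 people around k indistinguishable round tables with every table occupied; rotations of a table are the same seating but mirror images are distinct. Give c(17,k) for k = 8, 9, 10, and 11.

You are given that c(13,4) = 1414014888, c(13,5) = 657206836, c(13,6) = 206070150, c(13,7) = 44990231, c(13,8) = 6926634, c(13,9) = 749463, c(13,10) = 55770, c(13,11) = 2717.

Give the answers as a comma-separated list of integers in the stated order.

row 14: T[14][5]=13·657206836+1414014888=9957703756  T[14][6]=13·206070150+657206836=3336118786  T[14][7]=13·44990231+206070150=790943153  T[14][8]=13·6926634+44990231=135036473  T[14][9]=13·749463+6926634=16669653  T[14][10]=13·55770+749463=1474473  T[14][11]=13·2717+55770=91091
row 15: T[15][6]=14·3336118786+9957703756=56663366760  T[15][7]=14·790943153+3336118786=14409322928  T[15][8]=14·135036473+790943153=2681453775  T[15][9]=14·16669653+135036473=368411615  T[15][10]=14·1474473+16669653=37312275  T[15][11]=14·91091+1474473=2749747
row 16: T[16][7]=15·14409322928+56663366760=272803210680  T[16][8]=15·2681453775+14409322928=54631129553  T[16][9]=15·368411615+2681453775=8207628000  T[16][10]=15·37312275+368411615=928095740  T[16][11]=15·2749747+37312275=78558480
row 17: T[17][8]=16·54631129553+272803210680=1146901283528  T[17][9]=16·8207628000+54631129553=185953177553  T[17][10]=16·928095740+8207628000=23057159840  T[17][11]=16·78558480+928095740=2185031420
Read c(17,8) = 1146901283528, c(17,9) = 185953177553, c(17,10) = 23057159840, c(17,11) = 2185031420.

1146901283528, 185953177553, 23057159840, 2185031420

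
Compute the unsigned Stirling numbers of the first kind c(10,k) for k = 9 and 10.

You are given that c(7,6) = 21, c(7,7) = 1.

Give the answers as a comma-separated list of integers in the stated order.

[8] T[8,7]:7*1+21=28 · T[8,8]:7*0+1=1
[9] T[9,8]:8*1+28=36 · T[9,9]:8*0+1=1
[10] T[10,9]:9*1+36=45 · T[10,10]:9*0+1=1
Read c(10,9) = 45, c(10,10) = 1.

45, 1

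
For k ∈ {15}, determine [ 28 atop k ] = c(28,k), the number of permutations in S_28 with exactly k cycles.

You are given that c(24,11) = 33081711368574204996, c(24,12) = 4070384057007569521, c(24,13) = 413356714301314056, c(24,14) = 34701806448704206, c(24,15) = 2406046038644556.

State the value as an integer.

i=25: T(25,12)=33081711368574204996+24·4070384057007569521=130770928736755873500 | T(25,13)=4070384057007569521+24·413356714301314056=13990945200239106865 | T(25,14)=413356714301314056+24·34701806448704206=1246200069070215000 | T(25,15)=34701806448704206+24·2406046038644556=92446911376173550
i=26: T(26,13)=130770928736755873500+25·13990945200239106865=480544558742733545125 | T(26,14)=13990945200239106865+25·1246200069070215000=45145946926994481865 | T(26,15)=1246200069070215000+25·92446911376173550=3557372853474553750
i=27: T(27,14)=480544558742733545125+26·45145946926994481865=1654339178844590073615 | T(27,15)=45145946926994481865+26·3557372853474553750=137637641117332879365
i=28: T(28,15)=1654339178844590073615+27·137637641117332879365=5370555489012577816470
Read c(28,15) = 5370555489012577816470.

5370555489012577816470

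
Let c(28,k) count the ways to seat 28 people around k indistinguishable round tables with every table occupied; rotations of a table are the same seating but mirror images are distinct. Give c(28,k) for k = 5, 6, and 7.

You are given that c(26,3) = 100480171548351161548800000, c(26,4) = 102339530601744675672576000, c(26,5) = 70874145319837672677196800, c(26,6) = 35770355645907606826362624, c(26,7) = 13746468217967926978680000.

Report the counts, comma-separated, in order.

[27] T[27,4]:26*102339530601744675672576000+100480171548351161548800000=2761307967193712729035776000 · T[27,5]:26*70874145319837672677196800+102339530601744675672576000=1945067308917524165279692800 · T[27,6]:26*35770355645907606826362624+70874145319837672677196800=1000903392113435450162625024 · T[27,7]:26*13746468217967926978680000+35770355645907606826362624=393178529313073708272042624
[28] T[28,5]:27*1945067308917524165279692800+2761307967193712729035776000=55278125307966865191587481600 · T[28,6]:27*1000903392113435450162625024+1945067308917524165279692800=28969458895980281319670568448 · T[28,7]:27*393178529313073708272042624+1000903392113435450162625024=11616723683566425573507775872
Read c(28,5) = 55278125307966865191587481600, c(28,6) = 28969458895980281319670568448, c(28,7) = 11616723683566425573507775872.

55278125307966865191587481600, 28969458895980281319670568448, 11616723683566425573507775872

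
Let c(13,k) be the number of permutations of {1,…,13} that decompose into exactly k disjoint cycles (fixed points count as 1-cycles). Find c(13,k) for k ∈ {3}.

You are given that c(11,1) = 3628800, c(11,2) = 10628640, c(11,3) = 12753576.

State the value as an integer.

row 12: T[12][2]=11·10628640+3628800=120543840  T[12][3]=11·12753576+10628640=150917976
row 13: T[13][3]=12·150917976+120543840=1931559552
Read c(13,3) = 1931559552.

1931559552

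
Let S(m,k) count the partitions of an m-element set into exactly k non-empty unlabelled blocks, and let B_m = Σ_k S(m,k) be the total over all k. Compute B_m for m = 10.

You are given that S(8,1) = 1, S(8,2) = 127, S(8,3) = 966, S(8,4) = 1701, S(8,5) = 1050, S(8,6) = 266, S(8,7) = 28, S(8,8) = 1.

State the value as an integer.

115975

[9] T[9,1]:1*1+0=1 · T[9,2]:2*127+1=255 · T[9,3]:3*966+127=3025 · T[9,4]:4*1701+966=7770 · T[9,5]:5*1050+1701=6951 · T[9,6]:6*266+1050=2646 · T[9,7]:7*28+266=462 · T[9,8]:8*1+28=36 · T[9,9]:9*0+1=1
[10] T[10,1]:1*1+0=1 · T[10,2]:2*255+1=511 · T[10,3]:3*3025+255=9330 · T[10,4]:4*7770+3025=34105 · T[10,5]:5*6951+7770=42525 · T[10,6]:6*2646+6951=22827 · T[10,7]:7*462+2646=5880 · T[10,8]:8*36+462=750 · T[10,9]:9*1+36=45 · T[10,10]:10*0+1=1
B_10 = ΣS(10,k) = 1+511+9330+34105+42525+22827+5880+750+45+1 = 115975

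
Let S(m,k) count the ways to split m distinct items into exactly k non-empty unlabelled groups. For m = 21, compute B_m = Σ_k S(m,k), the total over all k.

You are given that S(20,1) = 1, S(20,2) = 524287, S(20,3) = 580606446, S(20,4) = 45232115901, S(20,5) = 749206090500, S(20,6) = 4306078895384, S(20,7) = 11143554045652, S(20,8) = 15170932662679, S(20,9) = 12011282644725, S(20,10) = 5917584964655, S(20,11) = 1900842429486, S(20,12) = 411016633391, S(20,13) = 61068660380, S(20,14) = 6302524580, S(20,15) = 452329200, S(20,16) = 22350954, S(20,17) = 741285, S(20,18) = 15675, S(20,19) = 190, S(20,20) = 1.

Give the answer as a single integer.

474869816156751

row 21: T[21][1]=1·1+0=1  T[21][2]=2·524287+1=1048575  T[21][3]=3·580606446+524287=1742343625  T[21][4]=4·45232115901+580606446=181509070050  T[21][5]=5·749206090500+45232115901=3791262568401  T[21][6]=6·4306078895384+749206090500=26585679462804  T[21][7]=7·11143554045652+4306078895384=82310957214948  T[21][8]=8·15170932662679+11143554045652=132511015347084  T[21][9]=9·12011282644725+15170932662679=123272476465204  T[21][10]=10·5917584964655+12011282644725=71187132291275  T[21][11]=11·1900842429486+5917584964655=26826851689001  T[21][12]=12·411016633391+1900842429486=6833042030178  T[21][13]=13·61068660380+411016633391=1204909218331  T[21][14]=14·6302524580+61068660380=149304004500  T[21][15]=15·452329200+6302524580=13087462580  T[21][16]=16·22350954+452329200=809944464  T[21][17]=17·741285+22350954=34952799  T[21][18]=18·15675+741285=1023435  T[21][19]=19·190+15675=19285  T[21][20]=20·1+190=210  T[21][21]=21·0+1=1
B_21 = ΣS(21,k) = 1+1048575+1742343625+181509070050+3791262568401+26585679462804+82310957214948+132511015347084+123272476465204+71187132291275+26826851689001+6833042030178+1204909218331+149304004500+13087462580+809944464+34952799+1023435+19285+210+1 = 474869816156751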